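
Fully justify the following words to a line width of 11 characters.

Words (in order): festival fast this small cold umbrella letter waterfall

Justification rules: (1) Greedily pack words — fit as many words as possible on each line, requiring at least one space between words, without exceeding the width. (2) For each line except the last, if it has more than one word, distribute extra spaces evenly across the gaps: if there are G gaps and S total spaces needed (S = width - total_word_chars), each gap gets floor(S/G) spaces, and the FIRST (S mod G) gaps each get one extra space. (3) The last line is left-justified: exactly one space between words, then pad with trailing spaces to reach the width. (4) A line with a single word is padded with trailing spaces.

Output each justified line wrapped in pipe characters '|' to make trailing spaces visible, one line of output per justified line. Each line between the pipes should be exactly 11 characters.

Line 1: ['festival'] (min_width=8, slack=3)
Line 2: ['fast', 'this'] (min_width=9, slack=2)
Line 3: ['small', 'cold'] (min_width=10, slack=1)
Line 4: ['umbrella'] (min_width=8, slack=3)
Line 5: ['letter'] (min_width=6, slack=5)
Line 6: ['waterfall'] (min_width=9, slack=2)

Answer: |festival   |
|fast   this|
|small  cold|
|umbrella   |
|letter     |
|waterfall  |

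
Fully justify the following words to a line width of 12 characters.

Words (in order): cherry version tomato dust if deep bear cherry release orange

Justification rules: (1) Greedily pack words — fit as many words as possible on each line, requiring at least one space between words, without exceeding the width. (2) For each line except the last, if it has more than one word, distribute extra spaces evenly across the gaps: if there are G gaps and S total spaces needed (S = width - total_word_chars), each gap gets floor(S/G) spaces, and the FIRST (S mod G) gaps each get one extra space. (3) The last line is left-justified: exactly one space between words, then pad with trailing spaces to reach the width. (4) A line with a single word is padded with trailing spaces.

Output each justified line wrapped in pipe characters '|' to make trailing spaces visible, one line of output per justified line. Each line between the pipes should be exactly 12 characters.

Answer: |cherry      |
|version     |
|tomato  dust|
|if deep bear|
|cherry      |
|release     |
|orange      |

Derivation:
Line 1: ['cherry'] (min_width=6, slack=6)
Line 2: ['version'] (min_width=7, slack=5)
Line 3: ['tomato', 'dust'] (min_width=11, slack=1)
Line 4: ['if', 'deep', 'bear'] (min_width=12, slack=0)
Line 5: ['cherry'] (min_width=6, slack=6)
Line 6: ['release'] (min_width=7, slack=5)
Line 7: ['orange'] (min_width=6, slack=6)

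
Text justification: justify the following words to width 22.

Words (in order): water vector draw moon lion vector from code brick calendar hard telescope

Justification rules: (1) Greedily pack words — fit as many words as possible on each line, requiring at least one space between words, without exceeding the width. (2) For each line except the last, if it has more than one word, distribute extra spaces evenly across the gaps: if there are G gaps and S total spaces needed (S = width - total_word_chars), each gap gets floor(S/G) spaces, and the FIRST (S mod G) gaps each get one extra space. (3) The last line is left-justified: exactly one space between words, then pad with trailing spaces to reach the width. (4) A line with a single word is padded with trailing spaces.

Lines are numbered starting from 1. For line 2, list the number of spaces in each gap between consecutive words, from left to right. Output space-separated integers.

Line 1: ['water', 'vector', 'draw', 'moon'] (min_width=22, slack=0)
Line 2: ['lion', 'vector', 'from', 'code'] (min_width=21, slack=1)
Line 3: ['brick', 'calendar', 'hard'] (min_width=19, slack=3)
Line 4: ['telescope'] (min_width=9, slack=13)

Answer: 2 1 1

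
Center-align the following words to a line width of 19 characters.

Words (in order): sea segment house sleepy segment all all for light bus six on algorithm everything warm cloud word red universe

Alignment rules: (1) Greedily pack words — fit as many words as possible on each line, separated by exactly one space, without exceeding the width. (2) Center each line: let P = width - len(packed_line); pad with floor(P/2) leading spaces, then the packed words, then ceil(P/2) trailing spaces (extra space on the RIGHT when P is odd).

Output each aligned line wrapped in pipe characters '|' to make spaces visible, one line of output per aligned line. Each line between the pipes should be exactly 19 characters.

Line 1: ['sea', 'segment', 'house'] (min_width=17, slack=2)
Line 2: ['sleepy', 'segment', 'all'] (min_width=18, slack=1)
Line 3: ['all', 'for', 'light', 'bus'] (min_width=17, slack=2)
Line 4: ['six', 'on', 'algorithm'] (min_width=16, slack=3)
Line 5: ['everything', 'warm'] (min_width=15, slack=4)
Line 6: ['cloud', 'word', 'red'] (min_width=14, slack=5)
Line 7: ['universe'] (min_width=8, slack=11)

Answer: | sea segment house |
|sleepy segment all |
| all for light bus |
| six on algorithm  |
|  everything warm  |
|  cloud word red   |
|     universe      |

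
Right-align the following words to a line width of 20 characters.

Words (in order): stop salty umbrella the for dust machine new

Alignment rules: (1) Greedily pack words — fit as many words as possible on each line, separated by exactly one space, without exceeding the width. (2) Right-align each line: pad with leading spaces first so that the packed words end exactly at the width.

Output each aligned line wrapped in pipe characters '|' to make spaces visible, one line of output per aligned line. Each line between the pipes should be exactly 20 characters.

Line 1: ['stop', 'salty', 'umbrella'] (min_width=19, slack=1)
Line 2: ['the', 'for', 'dust', 'machine'] (min_width=20, slack=0)
Line 3: ['new'] (min_width=3, slack=17)

Answer: | stop salty umbrella|
|the for dust machine|
|                 new|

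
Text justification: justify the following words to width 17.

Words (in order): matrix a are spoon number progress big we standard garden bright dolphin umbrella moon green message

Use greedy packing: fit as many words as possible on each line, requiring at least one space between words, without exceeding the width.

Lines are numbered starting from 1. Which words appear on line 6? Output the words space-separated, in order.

Line 1: ['matrix', 'a', 'are'] (min_width=12, slack=5)
Line 2: ['spoon', 'number'] (min_width=12, slack=5)
Line 3: ['progress', 'big', 'we'] (min_width=15, slack=2)
Line 4: ['standard', 'garden'] (min_width=15, slack=2)
Line 5: ['bright', 'dolphin'] (min_width=14, slack=3)
Line 6: ['umbrella', 'moon'] (min_width=13, slack=4)
Line 7: ['green', 'message'] (min_width=13, slack=4)

Answer: umbrella moon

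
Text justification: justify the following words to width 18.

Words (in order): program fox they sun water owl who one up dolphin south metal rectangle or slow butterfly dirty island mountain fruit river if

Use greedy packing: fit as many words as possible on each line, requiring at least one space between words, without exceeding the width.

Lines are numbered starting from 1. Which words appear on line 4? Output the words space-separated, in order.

Line 1: ['program', 'fox', 'they'] (min_width=16, slack=2)
Line 2: ['sun', 'water', 'owl', 'who'] (min_width=17, slack=1)
Line 3: ['one', 'up', 'dolphin'] (min_width=14, slack=4)
Line 4: ['south', 'metal'] (min_width=11, slack=7)
Line 5: ['rectangle', 'or', 'slow'] (min_width=17, slack=1)
Line 6: ['butterfly', 'dirty'] (min_width=15, slack=3)
Line 7: ['island', 'mountain'] (min_width=15, slack=3)
Line 8: ['fruit', 'river', 'if'] (min_width=14, slack=4)

Answer: south metal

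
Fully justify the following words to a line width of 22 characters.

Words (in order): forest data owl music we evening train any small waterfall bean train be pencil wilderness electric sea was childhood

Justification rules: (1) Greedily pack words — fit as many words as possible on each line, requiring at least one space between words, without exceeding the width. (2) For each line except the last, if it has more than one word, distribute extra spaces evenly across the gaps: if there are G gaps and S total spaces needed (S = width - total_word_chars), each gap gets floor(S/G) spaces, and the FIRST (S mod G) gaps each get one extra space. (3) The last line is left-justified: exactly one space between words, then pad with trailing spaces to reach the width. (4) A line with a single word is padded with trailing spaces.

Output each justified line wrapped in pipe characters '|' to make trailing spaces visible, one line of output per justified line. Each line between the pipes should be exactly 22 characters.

Answer: |forest  data owl music|
|we  evening  train any|
|small  waterfall  bean|
|train     be    pencil|
|wilderness    electric|
|sea was childhood     |

Derivation:
Line 1: ['forest', 'data', 'owl', 'music'] (min_width=21, slack=1)
Line 2: ['we', 'evening', 'train', 'any'] (min_width=20, slack=2)
Line 3: ['small', 'waterfall', 'bean'] (min_width=20, slack=2)
Line 4: ['train', 'be', 'pencil'] (min_width=15, slack=7)
Line 5: ['wilderness', 'electric'] (min_width=19, slack=3)
Line 6: ['sea', 'was', 'childhood'] (min_width=17, slack=5)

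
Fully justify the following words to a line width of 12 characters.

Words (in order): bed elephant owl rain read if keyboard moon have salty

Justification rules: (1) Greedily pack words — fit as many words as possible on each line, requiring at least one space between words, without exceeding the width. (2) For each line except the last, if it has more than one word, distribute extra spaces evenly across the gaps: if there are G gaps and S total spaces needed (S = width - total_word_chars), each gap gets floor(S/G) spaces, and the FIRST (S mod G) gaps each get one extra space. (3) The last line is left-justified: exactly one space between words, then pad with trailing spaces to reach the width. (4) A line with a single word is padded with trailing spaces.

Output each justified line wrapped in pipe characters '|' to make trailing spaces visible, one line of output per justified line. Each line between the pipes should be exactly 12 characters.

Line 1: ['bed', 'elephant'] (min_width=12, slack=0)
Line 2: ['owl', 'rain'] (min_width=8, slack=4)
Line 3: ['read', 'if'] (min_width=7, slack=5)
Line 4: ['keyboard'] (min_width=8, slack=4)
Line 5: ['moon', 'have'] (min_width=9, slack=3)
Line 6: ['salty'] (min_width=5, slack=7)

Answer: |bed elephant|
|owl     rain|
|read      if|
|keyboard    |
|moon    have|
|salty       |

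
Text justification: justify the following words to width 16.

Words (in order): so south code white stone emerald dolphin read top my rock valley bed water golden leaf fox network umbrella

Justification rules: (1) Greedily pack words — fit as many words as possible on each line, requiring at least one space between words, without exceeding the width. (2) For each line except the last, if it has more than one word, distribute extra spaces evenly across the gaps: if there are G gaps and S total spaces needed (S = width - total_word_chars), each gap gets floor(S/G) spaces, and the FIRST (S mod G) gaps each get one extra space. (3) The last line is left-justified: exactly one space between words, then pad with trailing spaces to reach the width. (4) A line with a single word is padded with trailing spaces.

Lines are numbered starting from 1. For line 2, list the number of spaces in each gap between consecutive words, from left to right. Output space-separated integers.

Line 1: ['so', 'south', 'code'] (min_width=13, slack=3)
Line 2: ['white', 'stone'] (min_width=11, slack=5)
Line 3: ['emerald', 'dolphin'] (min_width=15, slack=1)
Line 4: ['read', 'top', 'my', 'rock'] (min_width=16, slack=0)
Line 5: ['valley', 'bed', 'water'] (min_width=16, slack=0)
Line 6: ['golden', 'leaf', 'fox'] (min_width=15, slack=1)
Line 7: ['network', 'umbrella'] (min_width=16, slack=0)

Answer: 6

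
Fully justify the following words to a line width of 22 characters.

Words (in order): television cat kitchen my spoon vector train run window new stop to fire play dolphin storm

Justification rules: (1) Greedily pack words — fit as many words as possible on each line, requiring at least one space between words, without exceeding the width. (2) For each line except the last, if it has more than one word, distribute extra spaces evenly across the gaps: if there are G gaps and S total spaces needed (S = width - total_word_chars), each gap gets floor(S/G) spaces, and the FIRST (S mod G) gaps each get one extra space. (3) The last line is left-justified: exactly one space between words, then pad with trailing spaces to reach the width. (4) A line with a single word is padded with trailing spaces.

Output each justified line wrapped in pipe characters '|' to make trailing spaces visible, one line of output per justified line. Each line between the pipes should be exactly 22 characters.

Answer: |television cat kitchen|
|my  spoon vector train|
|run window new stop to|
|fire    play   dolphin|
|storm                 |

Derivation:
Line 1: ['television', 'cat', 'kitchen'] (min_width=22, slack=0)
Line 2: ['my', 'spoon', 'vector', 'train'] (min_width=21, slack=1)
Line 3: ['run', 'window', 'new', 'stop', 'to'] (min_width=22, slack=0)
Line 4: ['fire', 'play', 'dolphin'] (min_width=17, slack=5)
Line 5: ['storm'] (min_width=5, slack=17)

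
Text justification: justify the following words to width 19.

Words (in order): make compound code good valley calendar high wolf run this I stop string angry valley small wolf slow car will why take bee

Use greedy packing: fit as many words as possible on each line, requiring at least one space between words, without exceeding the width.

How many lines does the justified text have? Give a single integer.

Answer: 7

Derivation:
Line 1: ['make', 'compound', 'code'] (min_width=18, slack=1)
Line 2: ['good', 'valley'] (min_width=11, slack=8)
Line 3: ['calendar', 'high', 'wolf'] (min_width=18, slack=1)
Line 4: ['run', 'this', 'I', 'stop'] (min_width=15, slack=4)
Line 5: ['string', 'angry', 'valley'] (min_width=19, slack=0)
Line 6: ['small', 'wolf', 'slow', 'car'] (min_width=19, slack=0)
Line 7: ['will', 'why', 'take', 'bee'] (min_width=17, slack=2)
Total lines: 7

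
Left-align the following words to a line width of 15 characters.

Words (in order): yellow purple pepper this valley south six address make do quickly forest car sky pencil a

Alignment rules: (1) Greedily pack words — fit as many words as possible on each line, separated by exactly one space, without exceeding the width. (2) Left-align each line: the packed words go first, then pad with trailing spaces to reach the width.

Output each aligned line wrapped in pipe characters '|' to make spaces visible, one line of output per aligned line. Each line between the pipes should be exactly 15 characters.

Answer: |yellow purple  |
|pepper this    |
|valley south   |
|six address    |
|make do quickly|
|forest car sky |
|pencil a       |

Derivation:
Line 1: ['yellow', 'purple'] (min_width=13, slack=2)
Line 2: ['pepper', 'this'] (min_width=11, slack=4)
Line 3: ['valley', 'south'] (min_width=12, slack=3)
Line 4: ['six', 'address'] (min_width=11, slack=4)
Line 5: ['make', 'do', 'quickly'] (min_width=15, slack=0)
Line 6: ['forest', 'car', 'sky'] (min_width=14, slack=1)
Line 7: ['pencil', 'a'] (min_width=8, slack=7)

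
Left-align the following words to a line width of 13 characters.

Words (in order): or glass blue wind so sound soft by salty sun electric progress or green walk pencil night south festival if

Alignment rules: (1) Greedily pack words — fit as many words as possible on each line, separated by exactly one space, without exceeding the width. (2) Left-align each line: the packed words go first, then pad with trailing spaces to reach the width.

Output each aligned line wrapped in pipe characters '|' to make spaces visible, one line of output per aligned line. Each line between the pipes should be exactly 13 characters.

Line 1: ['or', 'glass', 'blue'] (min_width=13, slack=0)
Line 2: ['wind', 'so', 'sound'] (min_width=13, slack=0)
Line 3: ['soft', 'by', 'salty'] (min_width=13, slack=0)
Line 4: ['sun', 'electric'] (min_width=12, slack=1)
Line 5: ['progress', 'or'] (min_width=11, slack=2)
Line 6: ['green', 'walk'] (min_width=10, slack=3)
Line 7: ['pencil', 'night'] (min_width=12, slack=1)
Line 8: ['south'] (min_width=5, slack=8)
Line 9: ['festival', 'if'] (min_width=11, slack=2)

Answer: |or glass blue|
|wind so sound|
|soft by salty|
|sun electric |
|progress or  |
|green walk   |
|pencil night |
|south        |
|festival if  |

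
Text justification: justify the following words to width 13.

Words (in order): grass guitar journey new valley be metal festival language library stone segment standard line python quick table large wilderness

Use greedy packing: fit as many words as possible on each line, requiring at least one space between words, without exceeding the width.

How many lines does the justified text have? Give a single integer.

Answer: 12

Derivation:
Line 1: ['grass', 'guitar'] (min_width=12, slack=1)
Line 2: ['journey', 'new'] (min_width=11, slack=2)
Line 3: ['valley', 'be'] (min_width=9, slack=4)
Line 4: ['metal'] (min_width=5, slack=8)
Line 5: ['festival'] (min_width=8, slack=5)
Line 6: ['language'] (min_width=8, slack=5)
Line 7: ['library', 'stone'] (min_width=13, slack=0)
Line 8: ['segment'] (min_width=7, slack=6)
Line 9: ['standard', 'line'] (min_width=13, slack=0)
Line 10: ['python', 'quick'] (min_width=12, slack=1)
Line 11: ['table', 'large'] (min_width=11, slack=2)
Line 12: ['wilderness'] (min_width=10, slack=3)
Total lines: 12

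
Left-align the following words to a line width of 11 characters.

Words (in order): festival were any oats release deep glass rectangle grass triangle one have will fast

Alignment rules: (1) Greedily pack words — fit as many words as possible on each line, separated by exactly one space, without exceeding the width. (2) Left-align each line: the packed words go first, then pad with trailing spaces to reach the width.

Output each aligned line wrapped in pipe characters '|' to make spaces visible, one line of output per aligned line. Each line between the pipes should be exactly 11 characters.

Line 1: ['festival'] (min_width=8, slack=3)
Line 2: ['were', 'any'] (min_width=8, slack=3)
Line 3: ['oats'] (min_width=4, slack=7)
Line 4: ['release'] (min_width=7, slack=4)
Line 5: ['deep', 'glass'] (min_width=10, slack=1)
Line 6: ['rectangle'] (min_width=9, slack=2)
Line 7: ['grass'] (min_width=5, slack=6)
Line 8: ['triangle'] (min_width=8, slack=3)
Line 9: ['one', 'have'] (min_width=8, slack=3)
Line 10: ['will', 'fast'] (min_width=9, slack=2)

Answer: |festival   |
|were any   |
|oats       |
|release    |
|deep glass |
|rectangle  |
|grass      |
|triangle   |
|one have   |
|will fast  |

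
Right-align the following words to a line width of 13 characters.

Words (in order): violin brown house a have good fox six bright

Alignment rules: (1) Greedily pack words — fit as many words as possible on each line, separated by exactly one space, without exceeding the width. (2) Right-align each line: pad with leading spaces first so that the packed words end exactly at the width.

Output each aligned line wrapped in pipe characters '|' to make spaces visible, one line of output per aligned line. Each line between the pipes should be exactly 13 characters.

Line 1: ['violin', 'brown'] (min_width=12, slack=1)
Line 2: ['house', 'a', 'have'] (min_width=12, slack=1)
Line 3: ['good', 'fox', 'six'] (min_width=12, slack=1)
Line 4: ['bright'] (min_width=6, slack=7)

Answer: | violin brown|
| house a have|
| good fox six|
|       bright|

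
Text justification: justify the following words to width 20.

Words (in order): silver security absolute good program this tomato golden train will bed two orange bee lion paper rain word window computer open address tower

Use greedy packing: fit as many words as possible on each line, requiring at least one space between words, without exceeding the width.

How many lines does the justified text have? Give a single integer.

Line 1: ['silver', 'security'] (min_width=15, slack=5)
Line 2: ['absolute', 'good'] (min_width=13, slack=7)
Line 3: ['program', 'this', 'tomato'] (min_width=19, slack=1)
Line 4: ['golden', 'train', 'will'] (min_width=17, slack=3)
Line 5: ['bed', 'two', 'orange', 'bee'] (min_width=18, slack=2)
Line 6: ['lion', 'paper', 'rain', 'word'] (min_width=20, slack=0)
Line 7: ['window', 'computer', 'open'] (min_width=20, slack=0)
Line 8: ['address', 'tower'] (min_width=13, slack=7)
Total lines: 8

Answer: 8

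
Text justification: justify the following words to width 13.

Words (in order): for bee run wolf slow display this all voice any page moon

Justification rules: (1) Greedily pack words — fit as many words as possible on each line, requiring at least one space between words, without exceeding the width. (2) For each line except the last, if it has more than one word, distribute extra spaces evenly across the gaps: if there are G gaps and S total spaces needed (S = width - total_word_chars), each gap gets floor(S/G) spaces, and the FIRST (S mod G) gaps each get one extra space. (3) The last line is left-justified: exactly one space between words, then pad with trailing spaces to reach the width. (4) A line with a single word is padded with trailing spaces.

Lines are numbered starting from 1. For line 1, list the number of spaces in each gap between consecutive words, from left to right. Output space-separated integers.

Answer: 2 2

Derivation:
Line 1: ['for', 'bee', 'run'] (min_width=11, slack=2)
Line 2: ['wolf', 'slow'] (min_width=9, slack=4)
Line 3: ['display', 'this'] (min_width=12, slack=1)
Line 4: ['all', 'voice', 'any'] (min_width=13, slack=0)
Line 5: ['page', 'moon'] (min_width=9, slack=4)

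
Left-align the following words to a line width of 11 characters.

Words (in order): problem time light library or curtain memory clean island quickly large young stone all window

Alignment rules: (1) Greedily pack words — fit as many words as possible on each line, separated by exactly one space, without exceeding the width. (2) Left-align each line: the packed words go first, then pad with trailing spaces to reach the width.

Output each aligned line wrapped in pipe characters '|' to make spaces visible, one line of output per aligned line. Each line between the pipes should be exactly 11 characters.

Line 1: ['problem'] (min_width=7, slack=4)
Line 2: ['time', 'light'] (min_width=10, slack=1)
Line 3: ['library', 'or'] (min_width=10, slack=1)
Line 4: ['curtain'] (min_width=7, slack=4)
Line 5: ['memory'] (min_width=6, slack=5)
Line 6: ['clean'] (min_width=5, slack=6)
Line 7: ['island'] (min_width=6, slack=5)
Line 8: ['quickly'] (min_width=7, slack=4)
Line 9: ['large', 'young'] (min_width=11, slack=0)
Line 10: ['stone', 'all'] (min_width=9, slack=2)
Line 11: ['window'] (min_width=6, slack=5)

Answer: |problem    |
|time light |
|library or |
|curtain    |
|memory     |
|clean      |
|island     |
|quickly    |
|large young|
|stone all  |
|window     |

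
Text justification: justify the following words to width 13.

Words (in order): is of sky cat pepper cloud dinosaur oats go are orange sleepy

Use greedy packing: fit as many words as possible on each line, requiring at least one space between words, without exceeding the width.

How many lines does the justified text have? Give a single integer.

Line 1: ['is', 'of', 'sky', 'cat'] (min_width=13, slack=0)
Line 2: ['pepper', 'cloud'] (min_width=12, slack=1)
Line 3: ['dinosaur', 'oats'] (min_width=13, slack=0)
Line 4: ['go', 'are', 'orange'] (min_width=13, slack=0)
Line 5: ['sleepy'] (min_width=6, slack=7)
Total lines: 5

Answer: 5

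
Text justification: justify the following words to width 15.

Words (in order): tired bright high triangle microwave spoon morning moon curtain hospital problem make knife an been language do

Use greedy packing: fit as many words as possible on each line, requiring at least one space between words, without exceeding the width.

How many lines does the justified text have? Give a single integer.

Line 1: ['tired', 'bright'] (min_width=12, slack=3)
Line 2: ['high', 'triangle'] (min_width=13, slack=2)
Line 3: ['microwave', 'spoon'] (min_width=15, slack=0)
Line 4: ['morning', 'moon'] (min_width=12, slack=3)
Line 5: ['curtain'] (min_width=7, slack=8)
Line 6: ['hospital'] (min_width=8, slack=7)
Line 7: ['problem', 'make'] (min_width=12, slack=3)
Line 8: ['knife', 'an', 'been'] (min_width=13, slack=2)
Line 9: ['language', 'do'] (min_width=11, slack=4)
Total lines: 9

Answer: 9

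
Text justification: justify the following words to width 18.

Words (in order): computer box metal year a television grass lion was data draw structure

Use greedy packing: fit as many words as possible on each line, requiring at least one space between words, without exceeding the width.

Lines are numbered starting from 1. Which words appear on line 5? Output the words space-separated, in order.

Line 1: ['computer', 'box', 'metal'] (min_width=18, slack=0)
Line 2: ['year', 'a', 'television'] (min_width=17, slack=1)
Line 3: ['grass', 'lion', 'was'] (min_width=14, slack=4)
Line 4: ['data', 'draw'] (min_width=9, slack=9)
Line 5: ['structure'] (min_width=9, slack=9)

Answer: structure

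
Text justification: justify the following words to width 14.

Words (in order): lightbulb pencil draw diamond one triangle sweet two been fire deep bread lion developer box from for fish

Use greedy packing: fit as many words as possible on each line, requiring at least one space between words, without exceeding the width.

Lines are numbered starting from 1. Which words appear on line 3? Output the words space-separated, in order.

Line 1: ['lightbulb'] (min_width=9, slack=5)
Line 2: ['pencil', 'draw'] (min_width=11, slack=3)
Line 3: ['diamond', 'one'] (min_width=11, slack=3)
Line 4: ['triangle', 'sweet'] (min_width=14, slack=0)
Line 5: ['two', 'been', 'fire'] (min_width=13, slack=1)
Line 6: ['deep', 'bread'] (min_width=10, slack=4)
Line 7: ['lion', 'developer'] (min_width=14, slack=0)
Line 8: ['box', 'from', 'for'] (min_width=12, slack=2)
Line 9: ['fish'] (min_width=4, slack=10)

Answer: diamond one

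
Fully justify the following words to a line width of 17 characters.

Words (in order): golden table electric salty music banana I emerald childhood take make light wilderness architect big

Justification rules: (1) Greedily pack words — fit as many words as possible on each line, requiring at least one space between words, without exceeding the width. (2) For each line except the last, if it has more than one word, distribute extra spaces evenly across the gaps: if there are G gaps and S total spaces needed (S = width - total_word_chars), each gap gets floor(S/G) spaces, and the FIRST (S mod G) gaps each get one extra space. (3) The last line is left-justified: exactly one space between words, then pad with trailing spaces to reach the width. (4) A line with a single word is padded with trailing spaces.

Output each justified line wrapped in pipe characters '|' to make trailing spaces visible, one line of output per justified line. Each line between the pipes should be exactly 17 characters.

Answer: |golden      table|
|electric    salty|
|music   banana  I|
|emerald childhood|
|take  make  light|
|wilderness       |
|architect big    |

Derivation:
Line 1: ['golden', 'table'] (min_width=12, slack=5)
Line 2: ['electric', 'salty'] (min_width=14, slack=3)
Line 3: ['music', 'banana', 'I'] (min_width=14, slack=3)
Line 4: ['emerald', 'childhood'] (min_width=17, slack=0)
Line 5: ['take', 'make', 'light'] (min_width=15, slack=2)
Line 6: ['wilderness'] (min_width=10, slack=7)
Line 7: ['architect', 'big'] (min_width=13, slack=4)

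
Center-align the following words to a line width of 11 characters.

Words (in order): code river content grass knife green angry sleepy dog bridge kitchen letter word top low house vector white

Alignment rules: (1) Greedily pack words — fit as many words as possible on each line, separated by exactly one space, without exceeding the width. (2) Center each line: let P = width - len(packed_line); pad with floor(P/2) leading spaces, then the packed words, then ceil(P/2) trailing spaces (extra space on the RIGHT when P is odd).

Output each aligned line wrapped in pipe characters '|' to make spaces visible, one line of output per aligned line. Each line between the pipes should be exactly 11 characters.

Line 1: ['code', 'river'] (min_width=10, slack=1)
Line 2: ['content'] (min_width=7, slack=4)
Line 3: ['grass', 'knife'] (min_width=11, slack=0)
Line 4: ['green', 'angry'] (min_width=11, slack=0)
Line 5: ['sleepy', 'dog'] (min_width=10, slack=1)
Line 6: ['bridge'] (min_width=6, slack=5)
Line 7: ['kitchen'] (min_width=7, slack=4)
Line 8: ['letter', 'word'] (min_width=11, slack=0)
Line 9: ['top', 'low'] (min_width=7, slack=4)
Line 10: ['house'] (min_width=5, slack=6)
Line 11: ['vector'] (min_width=6, slack=5)
Line 12: ['white'] (min_width=5, slack=6)

Answer: |code river |
|  content  |
|grass knife|
|green angry|
|sleepy dog |
|  bridge   |
|  kitchen  |
|letter word|
|  top low  |
|   house   |
|  vector   |
|   white   |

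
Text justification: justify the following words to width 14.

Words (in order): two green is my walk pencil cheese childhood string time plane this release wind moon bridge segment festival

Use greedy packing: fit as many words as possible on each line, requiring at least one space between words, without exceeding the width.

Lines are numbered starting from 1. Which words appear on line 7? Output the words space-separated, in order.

Answer: release wind

Derivation:
Line 1: ['two', 'green', 'is'] (min_width=12, slack=2)
Line 2: ['my', 'walk', 'pencil'] (min_width=14, slack=0)
Line 3: ['cheese'] (min_width=6, slack=8)
Line 4: ['childhood'] (min_width=9, slack=5)
Line 5: ['string', 'time'] (min_width=11, slack=3)
Line 6: ['plane', 'this'] (min_width=10, slack=4)
Line 7: ['release', 'wind'] (min_width=12, slack=2)
Line 8: ['moon', 'bridge'] (min_width=11, slack=3)
Line 9: ['segment'] (min_width=7, slack=7)
Line 10: ['festival'] (min_width=8, slack=6)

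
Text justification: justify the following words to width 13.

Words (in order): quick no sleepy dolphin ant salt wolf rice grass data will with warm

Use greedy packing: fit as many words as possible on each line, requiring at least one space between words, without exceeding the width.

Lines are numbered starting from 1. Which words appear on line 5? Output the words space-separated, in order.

Line 1: ['quick', 'no'] (min_width=8, slack=5)
Line 2: ['sleepy'] (min_width=6, slack=7)
Line 3: ['dolphin', 'ant'] (min_width=11, slack=2)
Line 4: ['salt', 'wolf'] (min_width=9, slack=4)
Line 5: ['rice', 'grass'] (min_width=10, slack=3)
Line 6: ['data', 'will'] (min_width=9, slack=4)
Line 7: ['with', 'warm'] (min_width=9, slack=4)

Answer: rice grass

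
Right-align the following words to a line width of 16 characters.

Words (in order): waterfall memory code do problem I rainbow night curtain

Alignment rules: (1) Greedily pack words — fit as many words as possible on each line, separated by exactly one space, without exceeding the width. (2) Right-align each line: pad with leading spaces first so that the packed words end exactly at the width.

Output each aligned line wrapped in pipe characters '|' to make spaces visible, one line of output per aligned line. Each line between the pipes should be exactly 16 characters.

Answer: |waterfall memory|
| code do problem|
| I rainbow night|
|         curtain|

Derivation:
Line 1: ['waterfall', 'memory'] (min_width=16, slack=0)
Line 2: ['code', 'do', 'problem'] (min_width=15, slack=1)
Line 3: ['I', 'rainbow', 'night'] (min_width=15, slack=1)
Line 4: ['curtain'] (min_width=7, slack=9)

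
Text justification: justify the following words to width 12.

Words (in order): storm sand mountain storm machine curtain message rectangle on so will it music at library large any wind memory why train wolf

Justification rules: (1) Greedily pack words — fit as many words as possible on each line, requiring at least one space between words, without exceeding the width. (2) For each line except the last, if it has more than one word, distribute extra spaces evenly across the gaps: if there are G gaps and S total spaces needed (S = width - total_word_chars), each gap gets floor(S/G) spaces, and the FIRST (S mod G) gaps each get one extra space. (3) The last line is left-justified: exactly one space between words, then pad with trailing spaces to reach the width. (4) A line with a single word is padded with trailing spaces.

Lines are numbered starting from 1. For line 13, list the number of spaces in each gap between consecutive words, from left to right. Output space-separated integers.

Line 1: ['storm', 'sand'] (min_width=10, slack=2)
Line 2: ['mountain'] (min_width=8, slack=4)
Line 3: ['storm'] (min_width=5, slack=7)
Line 4: ['machine'] (min_width=7, slack=5)
Line 5: ['curtain'] (min_width=7, slack=5)
Line 6: ['message'] (min_width=7, slack=5)
Line 7: ['rectangle', 'on'] (min_width=12, slack=0)
Line 8: ['so', 'will', 'it'] (min_width=10, slack=2)
Line 9: ['music', 'at'] (min_width=8, slack=4)
Line 10: ['library'] (min_width=7, slack=5)
Line 11: ['large', 'any'] (min_width=9, slack=3)
Line 12: ['wind', 'memory'] (min_width=11, slack=1)
Line 13: ['why', 'train'] (min_width=9, slack=3)
Line 14: ['wolf'] (min_width=4, slack=8)

Answer: 4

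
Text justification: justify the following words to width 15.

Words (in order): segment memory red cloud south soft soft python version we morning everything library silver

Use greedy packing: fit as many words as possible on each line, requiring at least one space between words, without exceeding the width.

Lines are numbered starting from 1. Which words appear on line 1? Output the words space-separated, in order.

Answer: segment memory

Derivation:
Line 1: ['segment', 'memory'] (min_width=14, slack=1)
Line 2: ['red', 'cloud', 'south'] (min_width=15, slack=0)
Line 3: ['soft', 'soft'] (min_width=9, slack=6)
Line 4: ['python', 'version'] (min_width=14, slack=1)
Line 5: ['we', 'morning'] (min_width=10, slack=5)
Line 6: ['everything'] (min_width=10, slack=5)
Line 7: ['library', 'silver'] (min_width=14, slack=1)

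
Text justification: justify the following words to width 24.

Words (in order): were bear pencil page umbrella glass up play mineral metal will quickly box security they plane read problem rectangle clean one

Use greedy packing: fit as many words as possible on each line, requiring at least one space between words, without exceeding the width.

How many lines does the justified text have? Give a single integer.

Line 1: ['were', 'bear', 'pencil', 'page'] (min_width=21, slack=3)
Line 2: ['umbrella', 'glass', 'up', 'play'] (min_width=22, slack=2)
Line 3: ['mineral', 'metal', 'will'] (min_width=18, slack=6)
Line 4: ['quickly', 'box', 'security'] (min_width=20, slack=4)
Line 5: ['they', 'plane', 'read', 'problem'] (min_width=23, slack=1)
Line 6: ['rectangle', 'clean', 'one'] (min_width=19, slack=5)
Total lines: 6

Answer: 6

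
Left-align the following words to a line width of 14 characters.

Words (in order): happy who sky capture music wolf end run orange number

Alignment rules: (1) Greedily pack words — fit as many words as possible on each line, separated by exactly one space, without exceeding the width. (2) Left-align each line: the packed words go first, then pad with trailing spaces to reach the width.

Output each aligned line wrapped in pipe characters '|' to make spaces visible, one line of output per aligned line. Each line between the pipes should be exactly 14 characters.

Line 1: ['happy', 'who', 'sky'] (min_width=13, slack=1)
Line 2: ['capture', 'music'] (min_width=13, slack=1)
Line 3: ['wolf', 'end', 'run'] (min_width=12, slack=2)
Line 4: ['orange', 'number'] (min_width=13, slack=1)

Answer: |happy who sky |
|capture music |
|wolf end run  |
|orange number |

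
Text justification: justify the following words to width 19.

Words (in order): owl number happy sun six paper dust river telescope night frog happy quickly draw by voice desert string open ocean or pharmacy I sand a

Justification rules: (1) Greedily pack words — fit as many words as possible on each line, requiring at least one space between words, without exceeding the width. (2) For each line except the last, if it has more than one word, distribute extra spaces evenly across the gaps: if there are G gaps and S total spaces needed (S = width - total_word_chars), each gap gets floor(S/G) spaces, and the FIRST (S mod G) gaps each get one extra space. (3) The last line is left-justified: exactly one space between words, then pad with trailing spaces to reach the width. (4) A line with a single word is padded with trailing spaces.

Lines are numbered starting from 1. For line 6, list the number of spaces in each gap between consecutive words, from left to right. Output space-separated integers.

Answer: 1 1

Derivation:
Line 1: ['owl', 'number', 'happy'] (min_width=16, slack=3)
Line 2: ['sun', 'six', 'paper', 'dust'] (min_width=18, slack=1)
Line 3: ['river', 'telescope'] (min_width=15, slack=4)
Line 4: ['night', 'frog', 'happy'] (min_width=16, slack=3)
Line 5: ['quickly', 'draw', 'by'] (min_width=15, slack=4)
Line 6: ['voice', 'desert', 'string'] (min_width=19, slack=0)
Line 7: ['open', 'ocean', 'or'] (min_width=13, slack=6)
Line 8: ['pharmacy', 'I', 'sand', 'a'] (min_width=17, slack=2)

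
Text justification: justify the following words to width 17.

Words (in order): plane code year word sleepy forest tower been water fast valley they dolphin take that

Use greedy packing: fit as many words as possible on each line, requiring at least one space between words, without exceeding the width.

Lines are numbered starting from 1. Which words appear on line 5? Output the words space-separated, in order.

Answer: they dolphin take

Derivation:
Line 1: ['plane', 'code', 'year'] (min_width=15, slack=2)
Line 2: ['word', 'sleepy'] (min_width=11, slack=6)
Line 3: ['forest', 'tower', 'been'] (min_width=17, slack=0)
Line 4: ['water', 'fast', 'valley'] (min_width=17, slack=0)
Line 5: ['they', 'dolphin', 'take'] (min_width=17, slack=0)
Line 6: ['that'] (min_width=4, slack=13)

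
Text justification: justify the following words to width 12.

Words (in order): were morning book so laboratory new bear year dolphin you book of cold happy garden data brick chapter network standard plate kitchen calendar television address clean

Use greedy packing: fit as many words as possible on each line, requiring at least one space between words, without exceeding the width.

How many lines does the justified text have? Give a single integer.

Answer: 18

Derivation:
Line 1: ['were', 'morning'] (min_width=12, slack=0)
Line 2: ['book', 'so'] (min_width=7, slack=5)
Line 3: ['laboratory'] (min_width=10, slack=2)
Line 4: ['new', 'bear'] (min_width=8, slack=4)
Line 5: ['year', 'dolphin'] (min_width=12, slack=0)
Line 6: ['you', 'book', 'of'] (min_width=11, slack=1)
Line 7: ['cold', 'happy'] (min_width=10, slack=2)
Line 8: ['garden', 'data'] (min_width=11, slack=1)
Line 9: ['brick'] (min_width=5, slack=7)
Line 10: ['chapter'] (min_width=7, slack=5)
Line 11: ['network'] (min_width=7, slack=5)
Line 12: ['standard'] (min_width=8, slack=4)
Line 13: ['plate'] (min_width=5, slack=7)
Line 14: ['kitchen'] (min_width=7, slack=5)
Line 15: ['calendar'] (min_width=8, slack=4)
Line 16: ['television'] (min_width=10, slack=2)
Line 17: ['address'] (min_width=7, slack=5)
Line 18: ['clean'] (min_width=5, slack=7)
Total lines: 18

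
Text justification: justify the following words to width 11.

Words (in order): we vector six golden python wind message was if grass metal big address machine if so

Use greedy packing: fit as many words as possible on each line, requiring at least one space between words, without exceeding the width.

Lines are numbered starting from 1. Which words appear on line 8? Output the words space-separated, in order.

Line 1: ['we', 'vector'] (min_width=9, slack=2)
Line 2: ['six', 'golden'] (min_width=10, slack=1)
Line 3: ['python', 'wind'] (min_width=11, slack=0)
Line 4: ['message', 'was'] (min_width=11, slack=0)
Line 5: ['if', 'grass'] (min_width=8, slack=3)
Line 6: ['metal', 'big'] (min_width=9, slack=2)
Line 7: ['address'] (min_width=7, slack=4)
Line 8: ['machine', 'if'] (min_width=10, slack=1)
Line 9: ['so'] (min_width=2, slack=9)

Answer: machine if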